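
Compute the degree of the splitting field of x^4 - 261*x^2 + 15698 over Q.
[K:Q] = 4

f factors as (x^2 - 94)(x^2 - 167); the splitting field is K = Q(sqrt(94), sqrt(167)). Since 94, 167, and 15698 are all non-squares in Q, the three subfields Q(sqrt(94)), Q(sqrt(167)), Q(sqrt(15698)) are distinct degree-2 extensions, so [K:Q] = 4 (Klein four Galois group).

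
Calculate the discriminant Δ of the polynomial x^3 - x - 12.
Δ = -3884

For a depressed cubic x^3 + p x + q the discriminant is Δ = -4 p^3 - 27 q^2 = -4*(-1)^3 - 27*(-12)^2 = 4 - 3888 = -3884.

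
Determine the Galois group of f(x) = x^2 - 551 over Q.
Gal(K/Q) = Z/2Z (cyclic of order 2)

x^2 - 551 is irreducible over Q since 551 is not a rational square. The splitting field Q(sqrt(551)) has degree 2 over Q, and its unique nontrivial automorphism is sqrt(551) ↦ -sqrt(551). Hence Gal(Q(sqrt(551))/Q) = Z/2Z.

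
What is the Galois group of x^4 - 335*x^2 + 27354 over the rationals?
Gal(K/Q) = V_4 (Klein four-group, Z/2Z × Z/2Z)

f factors as (x^2 - 141)(x^2 - 194), so the splitting field is K = Q(sqrt(141), sqrt(194)). The elements 141, 194, 27354 are all non-squares in Q, so sqrt(141) and sqrt(194) generate independent quadratic extensions. Thus [K:Q] = 4 and Gal(K/Q) is generated by the two order-2 automorphisms sqrt(141) ↦ -sqrt(141) and sqrt(194) ↦ -sqrt(194), giving V_4.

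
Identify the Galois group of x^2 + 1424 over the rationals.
Gal(K/Q) = Z/2Z (cyclic of order 2)

x^2 + 1424 is irreducible over Q since -1424 is not a rational square. The splitting field Q(sqrt(-1424)) has degree 2 over Q, and its unique nontrivial automorphism is sqrt(-1424) ↦ -sqrt(-1424). Hence Gal(Q(sqrt(-1424))/Q) = Z/2Z.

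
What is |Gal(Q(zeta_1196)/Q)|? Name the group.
|Gal(Q(zeta_1196)/Q)| = phi(1196) = 528; group ≅ (Z/1196Z)^* ≅ Z/2Z × Z/12Z × Z/22Z

The n-th cyclotomic polynomial Φ_1196(x) is the minimal polynomial of zeta_1196 over Q and has degree phi(1196) = 528. So Q(zeta_1196) is a degree-528 Galois extension with Galois group (Z/1196Z)^*. By CRT, (Z/1196Z)^* ≅ (Z/4Z)^* × (Z/13Z)^* × (Z/23Z)^*. Each prime-power unit group is (Z/4Z)^* ≅ Z/2Z; (Z/13Z)^* ≅ Z/12Z; (Z/23Z)^* ≅ Z/22Z. Hence Gal(Q(zeta_1196)/Q) ≅ Z/2Z × Z/12Z × Z/22Z.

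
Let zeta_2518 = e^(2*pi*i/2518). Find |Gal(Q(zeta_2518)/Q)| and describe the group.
|Gal(Q(zeta_2518)/Q)| = phi(2518) = 1258; group ≅ (Z/2518Z)^* ≅ Z/1258Z

The n-th cyclotomic polynomial Φ_2518(x) is the minimal polynomial of zeta_2518 over Q and has degree phi(2518) = 1258. So Q(zeta_2518) is a degree-1258 Galois extension with Galois group (Z/2518Z)^*. By CRT, (Z/2518Z)^* ≅ (Z/2Z)^* × (Z/1259Z)^*. Each prime-power unit group is (Z/2Z)^* ≅ trivial group (order 1); (Z/1259Z)^* ≅ Z/1258Z. Hence Gal(Q(zeta_2518)/Q) ≅ Z/1258Z.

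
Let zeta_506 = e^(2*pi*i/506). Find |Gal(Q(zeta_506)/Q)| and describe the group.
|Gal(Q(zeta_506)/Q)| = phi(506) = 220; group ≅ (Z/506Z)^* ≅ Z/10Z × Z/22Z

The n-th cyclotomic polynomial Φ_506(x) is the minimal polynomial of zeta_506 over Q and has degree phi(506) = 220. So Q(zeta_506) is a degree-220 Galois extension with Galois group (Z/506Z)^*. By CRT, (Z/506Z)^* ≅ (Z/2Z)^* × (Z/11Z)^* × (Z/23Z)^*. Each prime-power unit group is (Z/2Z)^* ≅ trivial group (order 1); (Z/11Z)^* ≅ Z/10Z; (Z/23Z)^* ≅ Z/22Z. Hence Gal(Q(zeta_506)/Q) ≅ Z/10Z × Z/22Z.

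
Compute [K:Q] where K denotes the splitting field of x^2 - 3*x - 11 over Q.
[K:Q] = 2

The discriminant of x^2 + (-3)*x + (-11) is b^2 - 4c = 9 - (-44) = 53. Since 53 is not a perfect square in Q, the polynomial is irreducible over Q. Its two roots generate a degree-2 extension, so [K:Q] = 2.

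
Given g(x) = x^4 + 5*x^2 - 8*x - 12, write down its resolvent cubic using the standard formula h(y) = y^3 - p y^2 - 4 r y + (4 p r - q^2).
h(y) = y^3 - 5*y^2 + 48*y - 304

Identify coefficients: p = 5, q = -8, r = -12.
Plug into h(y) = y^3 - p y^2 - 4 r y + (4 p r - q^2):
  h(y) = y^3 - (5) y^2 - 4*(-12) y + (4*(5)*(-12) - (-8)^2)
       = y^3 + (-5) y^2 + (48) y + (-304).
Simplifying: h(y) = y^3 - 5*y^2 + 48*y - 304.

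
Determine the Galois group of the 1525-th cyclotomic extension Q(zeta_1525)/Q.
|Gal(Q(zeta_1525)/Q)| = phi(1525) = 1200; group ≅ (Z/1525Z)^* ≅ Z/20Z × Z/60Z

The n-th cyclotomic polynomial Φ_1525(x) is the minimal polynomial of zeta_1525 over Q and has degree phi(1525) = 1200. So Q(zeta_1525) is a degree-1200 Galois extension with Galois group (Z/1525Z)^*. By CRT, (Z/1525Z)^* ≅ (Z/25Z)^* × (Z/61Z)^*. Each prime-power unit group is (Z/25Z)^* ≅ Z/20Z; (Z/61Z)^* ≅ Z/60Z. Hence Gal(Q(zeta_1525)/Q) ≅ Z/20Z × Z/60Z.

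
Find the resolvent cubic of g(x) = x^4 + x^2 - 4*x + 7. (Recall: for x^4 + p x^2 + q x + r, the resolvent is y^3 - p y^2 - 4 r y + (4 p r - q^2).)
h(y) = y^3 - y^2 - 28*y + 12

Identify coefficients: p = 1, q = -4, r = 7.
Plug into h(y) = y^3 - p y^2 - 4 r y + (4 p r - q^2):
  h(y) = y^3 - (1) y^2 - 4*(7) y + (4*(1)*(7) - (-4)^2)
       = y^3 + (-1) y^2 + (-28) y + (12).
Simplifying: h(y) = y^3 - y^2 - 28*y + 12.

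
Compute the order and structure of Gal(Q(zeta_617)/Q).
|Gal(Q(zeta_617)/Q)| = phi(617) = 616; group ≅ (Z/617Z)^* ≅ Z/616Z

The n-th cyclotomic polynomial Φ_617(x) is the minimal polynomial of zeta_617 over Q and has degree phi(617) = 616. So Q(zeta_617) is a degree-616 Galois extension with Galois group (Z/617Z)^*. (Z/617Z)^* is cyclic since 617 is an odd prime power (or 4). Hence Gal(Q(zeta_617)/Q) ≅ Z/616Z.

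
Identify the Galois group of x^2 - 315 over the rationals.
Gal(K/Q) = Z/2Z (cyclic of order 2)

x^2 - 315 is irreducible over Q since 315 is not a rational square. The splitting field Q(sqrt(315)) has degree 2 over Q, and its unique nontrivial automorphism is sqrt(315) ↦ -sqrt(315). Hence Gal(Q(sqrt(315))/Q) = Z/2Z.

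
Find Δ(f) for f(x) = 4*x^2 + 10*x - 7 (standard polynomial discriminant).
Δ = 212

For a quadratic a x^2 + b x + c the discriminant is Δ = b^2 - 4ac = (10)^2 - 4*(4)*(-7) = 100 - (-112) = 212.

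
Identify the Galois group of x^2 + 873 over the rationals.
Gal(K/Q) = Z/2Z (cyclic of order 2)

x^2 + 873 is irreducible over Q since -873 is not a rational square. The splitting field Q(sqrt(-873)) has degree 2 over Q, and its unique nontrivial automorphism is sqrt(-873) ↦ -sqrt(-873). Hence Gal(Q(sqrt(-873))/Q) = Z/2Z.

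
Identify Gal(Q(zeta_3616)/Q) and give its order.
|Gal(Q(zeta_3616)/Q)| = phi(3616) = 1792; group ≅ (Z/3616Z)^* ≅ Z/2Z × Z/8Z × Z/112Z

The n-th cyclotomic polynomial Φ_3616(x) is the minimal polynomial of zeta_3616 over Q and has degree phi(3616) = 1792. So Q(zeta_3616) is a degree-1792 Galois extension with Galois group (Z/3616Z)^*. By CRT, (Z/3616Z)^* ≅ (Z/32Z)^* × (Z/113Z)^*. Each prime-power unit group is (Z/32Z)^* ≅ Z/2Z × Z/8Z; (Z/113Z)^* ≅ Z/112Z. Hence Gal(Q(zeta_3616)/Q) ≅ Z/2Z × Z/8Z × Z/112Z.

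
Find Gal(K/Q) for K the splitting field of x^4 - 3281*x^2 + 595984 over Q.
Gal(K/Q) = Z/2Z (cyclic of order 2)

f factors as (x^2 - 193)(x^2 - 3088), so the splitting field is K = Q(sqrt(193), sqrt(3088)). The squarefree part of 193 is 193 and the squarefree part of 3088 is also 193, so sqrt(193) and sqrt(3088) are both rational multiples of sqrt(193). Hence Q(sqrt(193)) = Q(sqrt(3088)) = Q(sqrt(193)), and the splitting field collapses to a single degree-2 extension with Galois group Z/2Z.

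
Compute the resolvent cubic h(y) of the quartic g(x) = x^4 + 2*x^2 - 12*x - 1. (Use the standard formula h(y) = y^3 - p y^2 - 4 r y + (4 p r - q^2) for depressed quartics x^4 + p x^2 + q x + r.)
h(y) = y^3 - 2*y^2 + 4*y - 152

Identify coefficients: p = 2, q = -12, r = -1.
Plug into h(y) = y^3 - p y^2 - 4 r y + (4 p r - q^2):
  h(y) = y^3 - (2) y^2 - 4*(-1) y + (4*(2)*(-1) - (-12)^2)
       = y^3 + (-2) y^2 + (4) y + (-152).
Simplifying: h(y) = y^3 - 2*y^2 + 4*y - 152.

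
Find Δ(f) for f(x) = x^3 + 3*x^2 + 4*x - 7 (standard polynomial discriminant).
Δ = -2191

For x^3 + a x^2 + b x + c the discriminant is Δ = 18 a b c - 4 a^3 c + a^2 b^2 - 4 b^3 - 27 c^2.
Plug a = 3, b = 4, c = -7:
  18*(3)*(4)*(-7) - 4*(3)^3*(-7) + (3)^2*(4)^2 - 4*(4)^3 - 27*(-7)^2
  = -1512 + (756) + 144 + (-256) + (-1323)
  = -2191.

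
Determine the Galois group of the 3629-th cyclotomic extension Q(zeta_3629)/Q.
|Gal(Q(zeta_3629)/Q)| = phi(3629) = 3420; group ≅ (Z/3629Z)^* ≅ Z/18Z × Z/190Z

The n-th cyclotomic polynomial Φ_3629(x) is the minimal polynomial of zeta_3629 over Q and has degree phi(3629) = 3420. So Q(zeta_3629) is a degree-3420 Galois extension with Galois group (Z/3629Z)^*. By CRT, (Z/3629Z)^* ≅ (Z/19Z)^* × (Z/191Z)^*. Each prime-power unit group is (Z/19Z)^* ≅ Z/18Z; (Z/191Z)^* ≅ Z/190Z. Hence Gal(Q(zeta_3629)/Q) ≅ Z/18Z × Z/190Z.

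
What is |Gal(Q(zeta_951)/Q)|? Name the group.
|Gal(Q(zeta_951)/Q)| = phi(951) = 632; group ≅ (Z/951Z)^* ≅ Z/2Z × Z/316Z

The n-th cyclotomic polynomial Φ_951(x) is the minimal polynomial of zeta_951 over Q and has degree phi(951) = 632. So Q(zeta_951) is a degree-632 Galois extension with Galois group (Z/951Z)^*. By CRT, (Z/951Z)^* ≅ (Z/3Z)^* × (Z/317Z)^*. Each prime-power unit group is (Z/3Z)^* ≅ Z/2Z; (Z/317Z)^* ≅ Z/316Z. Hence Gal(Q(zeta_951)/Q) ≅ Z/2Z × Z/316Z.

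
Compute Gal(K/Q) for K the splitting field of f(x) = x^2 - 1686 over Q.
Gal(K/Q) = Z/2Z (cyclic of order 2)

x^2 - 1686 is irreducible over Q since 1686 is not a rational square. The splitting field Q(sqrt(1686)) has degree 2 over Q, and its unique nontrivial automorphism is sqrt(1686) ↦ -sqrt(1686). Hence Gal(Q(sqrt(1686))/Q) = Z/2Z.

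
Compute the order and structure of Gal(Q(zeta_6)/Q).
|Gal(Q(zeta_6)/Q)| = phi(6) = 2; group ≅ (Z/6Z)^* ≅ Z/2Z

The n-th cyclotomic polynomial Φ_6(x) is the minimal polynomial of zeta_6 over Q and has degree phi(6) = 2. So Q(zeta_6) is a degree-2 Galois extension with Galois group (Z/6Z)^*. By CRT, (Z/6Z)^* ≅ (Z/2Z)^* × (Z/3Z)^*. Each prime-power unit group is (Z/2Z)^* ≅ trivial group (order 1); (Z/3Z)^* ≅ Z/2Z. Hence Gal(Q(zeta_6)/Q) ≅ Z/2Z.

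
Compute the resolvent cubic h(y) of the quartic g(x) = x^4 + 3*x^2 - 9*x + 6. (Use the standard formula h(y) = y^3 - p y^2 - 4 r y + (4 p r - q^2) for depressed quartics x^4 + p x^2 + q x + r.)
h(y) = y^3 - 3*y^2 - 24*y - 9

Identify coefficients: p = 3, q = -9, r = 6.
Plug into h(y) = y^3 - p y^2 - 4 r y + (4 p r - q^2):
  h(y) = y^3 - (3) y^2 - 4*(6) y + (4*(3)*(6) - (-9)^2)
       = y^3 + (-3) y^2 + (-24) y + (-9).
Simplifying: h(y) = y^3 - 3*y^2 - 24*y - 9.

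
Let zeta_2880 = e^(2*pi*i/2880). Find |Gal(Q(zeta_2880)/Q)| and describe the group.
|Gal(Q(zeta_2880)/Q)| = phi(2880) = 768; group ≅ (Z/2880Z)^* ≅ Z/2Z × Z/4Z × Z/6Z × Z/16Z

The n-th cyclotomic polynomial Φ_2880(x) is the minimal polynomial of zeta_2880 over Q and has degree phi(2880) = 768. So Q(zeta_2880) is a degree-768 Galois extension with Galois group (Z/2880Z)^*. By CRT, (Z/2880Z)^* ≅ (Z/64Z)^* × (Z/9Z)^* × (Z/5Z)^*. Each prime-power unit group is (Z/64Z)^* ≅ Z/2Z × Z/16Z; (Z/9Z)^* ≅ Z/6Z; (Z/5Z)^* ≅ Z/4Z. Hence Gal(Q(zeta_2880)/Q) ≅ Z/2Z × Z/4Z × Z/6Z × Z/16Z.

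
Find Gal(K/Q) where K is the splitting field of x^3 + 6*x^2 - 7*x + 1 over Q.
Gal(K/Q) = S_3 (symmetric group of order 6)

Compute the discriminant of x^3 + (6)*x^2 + (-7)*x + (1): Δ = 1489. Since Δ is not a rational square, the Galois group is not contained in A_3; it must be the full S_3 (irreducibility of the cubic rules out anything smaller).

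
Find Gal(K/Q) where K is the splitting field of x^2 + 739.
Gal(K/Q) = Z/2Z (cyclic of order 2)

x^2 + 739 is irreducible over Q since -739 is not a rational square. The splitting field Q(sqrt(-739)) has degree 2 over Q, and its unique nontrivial automorphism is sqrt(-739) ↦ -sqrt(-739). Hence Gal(Q(sqrt(-739))/Q) = Z/2Z.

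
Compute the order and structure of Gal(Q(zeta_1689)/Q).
|Gal(Q(zeta_1689)/Q)| = phi(1689) = 1124; group ≅ (Z/1689Z)^* ≅ Z/2Z × Z/562Z

The n-th cyclotomic polynomial Φ_1689(x) is the minimal polynomial of zeta_1689 over Q and has degree phi(1689) = 1124. So Q(zeta_1689) is a degree-1124 Galois extension with Galois group (Z/1689Z)^*. By CRT, (Z/1689Z)^* ≅ (Z/3Z)^* × (Z/563Z)^*. Each prime-power unit group is (Z/3Z)^* ≅ Z/2Z; (Z/563Z)^* ≅ Z/562Z. Hence Gal(Q(zeta_1689)/Q) ≅ Z/2Z × Z/562Z.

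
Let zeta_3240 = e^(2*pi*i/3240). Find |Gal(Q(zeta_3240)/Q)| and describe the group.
|Gal(Q(zeta_3240)/Q)| = phi(3240) = 864; group ≅ (Z/3240Z)^* ≅ Z/2Z × Z/2Z × Z/4Z × Z/54Z

The n-th cyclotomic polynomial Φ_3240(x) is the minimal polynomial of zeta_3240 over Q and has degree phi(3240) = 864. So Q(zeta_3240) is a degree-864 Galois extension with Galois group (Z/3240Z)^*. By CRT, (Z/3240Z)^* ≅ (Z/8Z)^* × (Z/81Z)^* × (Z/5Z)^*. Each prime-power unit group is (Z/8Z)^* ≅ Z/2Z × Z/2Z; (Z/81Z)^* ≅ Z/54Z; (Z/5Z)^* ≅ Z/4Z. Hence Gal(Q(zeta_3240)/Q) ≅ Z/2Z × Z/2Z × Z/4Z × Z/54Z.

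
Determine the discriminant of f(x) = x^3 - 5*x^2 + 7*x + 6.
Δ = -1899

For x^3 + a x^2 + b x + c the discriminant is Δ = 18 a b c - 4 a^3 c + a^2 b^2 - 4 b^3 - 27 c^2.
Plug a = -5, b = 7, c = 6:
  18*(-5)*(7)*(6) - 4*(-5)^3*(6) + (-5)^2*(7)^2 - 4*(7)^3 - 27*(6)^2
  = -3780 + (3000) + 1225 + (-1372) + (-972)
  = -1899.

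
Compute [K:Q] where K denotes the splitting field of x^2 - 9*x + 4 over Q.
[K:Q] = 2

The discriminant of x^2 + (-9)*x + (4) is b^2 - 4c = 81 - (16) = 65. Since 65 is not a perfect square in Q, the polynomial is irreducible over Q. Its two roots generate a degree-2 extension, so [K:Q] = 2.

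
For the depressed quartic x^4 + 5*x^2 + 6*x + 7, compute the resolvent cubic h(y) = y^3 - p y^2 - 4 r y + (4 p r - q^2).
h(y) = y^3 - 5*y^2 - 28*y + 104

Identify coefficients: p = 5, q = 6, r = 7.
Plug into h(y) = y^3 - p y^2 - 4 r y + (4 p r - q^2):
  h(y) = y^3 - (5) y^2 - 4*(7) y + (4*(5)*(7) - (6)^2)
       = y^3 + (-5) y^2 + (-28) y + (104).
Simplifying: h(y) = y^3 - 5*y^2 - 28*y + 104.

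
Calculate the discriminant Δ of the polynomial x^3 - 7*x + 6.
Δ = 400

For x^3 + a x^2 + b x + c the discriminant is Δ = 18 a b c - 4 a^3 c + a^2 b^2 - 4 b^3 - 27 c^2.
Plug a = 0, b = -7, c = 6:
  18*(0)*(-7)*(6) - 4*(0)^3*(6) + (0)^2*(-7)^2 - 4*(-7)^3 - 27*(6)^2
  = 0 + (0) + 0 + (1372) + (-972)
  = 400.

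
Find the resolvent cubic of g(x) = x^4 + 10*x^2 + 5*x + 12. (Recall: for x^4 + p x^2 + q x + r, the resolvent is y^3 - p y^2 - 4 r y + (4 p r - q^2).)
h(y) = y^3 - 10*y^2 - 48*y + 455

Identify coefficients: p = 10, q = 5, r = 12.
Plug into h(y) = y^3 - p y^2 - 4 r y + (4 p r - q^2):
  h(y) = y^3 - (10) y^2 - 4*(12) y + (4*(10)*(12) - (5)^2)
       = y^3 + (-10) y^2 + (-48) y + (455).
Simplifying: h(y) = y^3 - 10*y^2 - 48*y + 455.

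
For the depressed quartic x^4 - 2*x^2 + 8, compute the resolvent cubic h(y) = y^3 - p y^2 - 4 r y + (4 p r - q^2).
h(y) = y^3 + 2*y^2 - 32*y - 64

Identify coefficients: p = -2, q = 0, r = 8.
Plug into h(y) = y^3 - p y^2 - 4 r y + (4 p r - q^2):
  h(y) = y^3 - (-2) y^2 - 4*(8) y + (4*(-2)*(8) - (0)^2)
       = y^3 + (2) y^2 + (-32) y + (-64).
Simplifying: h(y) = y^3 + 2*y^2 - 32*y - 64.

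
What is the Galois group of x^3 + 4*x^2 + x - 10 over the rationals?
Gal(K/Q) = S_3 (symmetric group of order 6)

Compute the discriminant of x^3 + (4)*x^2 + (1)*x + (-10): Δ = -848. Since Δ is not a rational square, the Galois group is not contained in A_3; it must be the full S_3 (irreducibility of the cubic rules out anything smaller).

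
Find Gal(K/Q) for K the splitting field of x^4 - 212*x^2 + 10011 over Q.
Gal(K/Q) = V_4 (Klein four-group, Z/2Z × Z/2Z)

f factors as (x^2 - 141)(x^2 - 71), so the splitting field is K = Q(sqrt(141), sqrt(71)). The elements 141, 71, 10011 are all non-squares in Q, so sqrt(141) and sqrt(71) generate independent quadratic extensions. Thus [K:Q] = 4 and Gal(K/Q) is generated by the two order-2 automorphisms sqrt(141) ↦ -sqrt(141) and sqrt(71) ↦ -sqrt(71), giving V_4.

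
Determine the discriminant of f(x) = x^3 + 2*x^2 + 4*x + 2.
Δ = -76

For x^3 + a x^2 + b x + c the discriminant is Δ = 18 a b c - 4 a^3 c + a^2 b^2 - 4 b^3 - 27 c^2.
Plug a = 2, b = 4, c = 2:
  18*(2)*(4)*(2) - 4*(2)^3*(2) + (2)^2*(4)^2 - 4*(4)^3 - 27*(2)^2
  = 288 + (-64) + 64 + (-256) + (-108)
  = -76.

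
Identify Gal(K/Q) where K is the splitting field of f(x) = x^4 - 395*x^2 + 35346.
Gal(K/Q) = V_4 (Klein four-group, Z/2Z × Z/2Z)

f factors as (x^2 - 258)(x^2 - 137), so the splitting field is K = Q(sqrt(258), sqrt(137)). The elements 258, 137, 35346 are all non-squares in Q, so sqrt(258) and sqrt(137) generate independent quadratic extensions. Thus [K:Q] = 4 and Gal(K/Q) is generated by the two order-2 automorphisms sqrt(258) ↦ -sqrt(258) and sqrt(137) ↦ -sqrt(137), giving V_4.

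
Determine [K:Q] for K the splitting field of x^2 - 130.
[K:Q] = 2

The polynomial x^2 - 130 is irreducible over Q since 130 is not a perfect square. Its splitting field is Q(sqrt(130)), which has degree 2 over Q.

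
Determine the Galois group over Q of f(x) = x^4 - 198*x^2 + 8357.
Gal(K/Q) = V_4 (Klein four-group, Z/2Z × Z/2Z)

f factors as (x^2 - 61)(x^2 - 137), so the splitting field is K = Q(sqrt(61), sqrt(137)). The elements 61, 137, 8357 are all non-squares in Q, so sqrt(61) and sqrt(137) generate independent quadratic extensions. Thus [K:Q] = 4 and Gal(K/Q) is generated by the two order-2 automorphisms sqrt(61) ↦ -sqrt(61) and sqrt(137) ↦ -sqrt(137), giving V_4.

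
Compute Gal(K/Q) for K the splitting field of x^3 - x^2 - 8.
Gal(K/Q) = S_3 (symmetric group of order 6)

Compute the discriminant of x^3 + (-1)*x^2 + (0)*x + (-8): Δ = -1760. Since Δ is not a rational square, the Galois group is not contained in A_3; it must be the full S_3 (irreducibility of the cubic rules out anything smaller).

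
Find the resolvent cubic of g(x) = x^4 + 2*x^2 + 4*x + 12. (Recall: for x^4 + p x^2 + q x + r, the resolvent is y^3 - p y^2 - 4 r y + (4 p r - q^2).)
h(y) = y^3 - 2*y^2 - 48*y + 80

Identify coefficients: p = 2, q = 4, r = 12.
Plug into h(y) = y^3 - p y^2 - 4 r y + (4 p r - q^2):
  h(y) = y^3 - (2) y^2 - 4*(12) y + (4*(2)*(12) - (4)^2)
       = y^3 + (-2) y^2 + (-48) y + (80).
Simplifying: h(y) = y^3 - 2*y^2 - 48*y + 80.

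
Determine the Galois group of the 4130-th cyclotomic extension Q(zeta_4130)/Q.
|Gal(Q(zeta_4130)/Q)| = phi(4130) = 1392; group ≅ (Z/4130Z)^* ≅ Z/4Z × Z/6Z × Z/58Z

The n-th cyclotomic polynomial Φ_4130(x) is the minimal polynomial of zeta_4130 over Q and has degree phi(4130) = 1392. So Q(zeta_4130) is a degree-1392 Galois extension with Galois group (Z/4130Z)^*. By CRT, (Z/4130Z)^* ≅ (Z/2Z)^* × (Z/5Z)^* × (Z/7Z)^* × (Z/59Z)^*. Each prime-power unit group is (Z/2Z)^* ≅ trivial group (order 1); (Z/5Z)^* ≅ Z/4Z; (Z/7Z)^* ≅ Z/6Z; (Z/59Z)^* ≅ Z/58Z. Hence Gal(Q(zeta_4130)/Q) ≅ Z/4Z × Z/6Z × Z/58Z.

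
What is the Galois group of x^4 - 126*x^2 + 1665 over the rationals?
Gal(K/Q) = V_4 (Klein four-group, Z/2Z × Z/2Z)

f factors as (x^2 - 15)(x^2 - 111), so the splitting field is K = Q(sqrt(15), sqrt(111)). The elements 15, 111, 1665 are all non-squares in Q, so sqrt(15) and sqrt(111) generate independent quadratic extensions. Thus [K:Q] = 4 and Gal(K/Q) is generated by the two order-2 automorphisms sqrt(15) ↦ -sqrt(15) and sqrt(111) ↦ -sqrt(111), giving V_4.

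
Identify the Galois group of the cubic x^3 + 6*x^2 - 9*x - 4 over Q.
Gal(K/Q) = S_3 (symmetric group of order 6)

Compute the discriminant of x^3 + (6)*x^2 + (-9)*x + (-4): Δ = 12744. Since Δ is not a rational square, the Galois group is not contained in A_3; it must be the full S_3 (irreducibility of the cubic rules out anything smaller).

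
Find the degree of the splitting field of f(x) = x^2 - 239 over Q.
[K:Q] = 2

The polynomial x^2 - 239 is irreducible over Q since 239 is not a perfect square. Its splitting field is Q(sqrt(239)), which has degree 2 over Q.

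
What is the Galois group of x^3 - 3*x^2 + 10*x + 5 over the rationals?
Gal(K/Q) = S_3 (symmetric group of order 6)

Compute the discriminant of x^3 + (-3)*x^2 + (10)*x + (5): Δ = -5935. Since Δ is not a rational square, the Galois group is not contained in A_3; it must be the full S_3 (irreducibility of the cubic rules out anything smaller).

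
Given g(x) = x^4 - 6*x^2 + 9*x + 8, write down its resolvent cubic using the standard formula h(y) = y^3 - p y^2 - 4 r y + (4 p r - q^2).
h(y) = y^3 + 6*y^2 - 32*y - 273

Identify coefficients: p = -6, q = 9, r = 8.
Plug into h(y) = y^3 - p y^2 - 4 r y + (4 p r - q^2):
  h(y) = y^3 - (-6) y^2 - 4*(8) y + (4*(-6)*(8) - (9)^2)
       = y^3 + (6) y^2 + (-32) y + (-273).
Simplifying: h(y) = y^3 + 6*y^2 - 32*y - 273.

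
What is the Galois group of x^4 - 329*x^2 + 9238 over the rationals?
Gal(K/Q) = V_4 (Klein four-group, Z/2Z × Z/2Z)

f factors as (x^2 - 298)(x^2 - 31), so the splitting field is K = Q(sqrt(298), sqrt(31)). The elements 298, 31, 9238 are all non-squares in Q, so sqrt(298) and sqrt(31) generate independent quadratic extensions. Thus [K:Q] = 4 and Gal(K/Q) is generated by the two order-2 automorphisms sqrt(298) ↦ -sqrt(298) and sqrt(31) ↦ -sqrt(31), giving V_4.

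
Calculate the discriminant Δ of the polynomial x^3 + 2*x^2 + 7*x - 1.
Δ = -1423

For x^3 + a x^2 + b x + c the discriminant is Δ = 18 a b c - 4 a^3 c + a^2 b^2 - 4 b^3 - 27 c^2.
Plug a = 2, b = 7, c = -1:
  18*(2)*(7)*(-1) - 4*(2)^3*(-1) + (2)^2*(7)^2 - 4*(7)^3 - 27*(-1)^2
  = -252 + (32) + 196 + (-1372) + (-27)
  = -1423.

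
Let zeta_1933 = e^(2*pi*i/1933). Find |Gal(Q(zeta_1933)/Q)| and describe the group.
|Gal(Q(zeta_1933)/Q)| = phi(1933) = 1932; group ≅ (Z/1933Z)^* ≅ Z/1932Z

The n-th cyclotomic polynomial Φ_1933(x) is the minimal polynomial of zeta_1933 over Q and has degree phi(1933) = 1932. So Q(zeta_1933) is a degree-1932 Galois extension with Galois group (Z/1933Z)^*. (Z/1933Z)^* is cyclic since 1933 is an odd prime power (or 4). Hence Gal(Q(zeta_1933)/Q) ≅ Z/1932Z.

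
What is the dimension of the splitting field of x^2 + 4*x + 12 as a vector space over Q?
[K:Q] = 2

The discriminant of x^2 + (4)*x + (12) is b^2 - 4c = 16 - (48) = -32. Since -32 is not a perfect square in Q, the polynomial is irreducible over Q. Its two roots generate a degree-2 extension, so [K:Q] = 2.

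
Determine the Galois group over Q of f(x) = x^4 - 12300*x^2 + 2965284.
Gal(K/Q) = Z/2Z (cyclic of order 2)

f factors as (x^2 - 12054)(x^2 - 246), so the splitting field is K = Q(sqrt(12054), sqrt(246)). The squarefree part of 12054 is 246 and the squarefree part of 246 is also 246, so sqrt(12054) and sqrt(246) are both rational multiples of sqrt(246). Hence Q(sqrt(12054)) = Q(sqrt(246)) = Q(sqrt(246)), and the splitting field collapses to a single degree-2 extension with Galois group Z/2Z.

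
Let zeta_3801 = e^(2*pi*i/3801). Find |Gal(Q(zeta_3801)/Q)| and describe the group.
|Gal(Q(zeta_3801)/Q)| = phi(3801) = 2160; group ≅ (Z/3801Z)^* ≅ Z/2Z × Z/6Z × Z/180Z

The n-th cyclotomic polynomial Φ_3801(x) is the minimal polynomial of zeta_3801 over Q and has degree phi(3801) = 2160. So Q(zeta_3801) is a degree-2160 Galois extension with Galois group (Z/3801Z)^*. By CRT, (Z/3801Z)^* ≅ (Z/3Z)^* × (Z/7Z)^* × (Z/181Z)^*. Each prime-power unit group is (Z/3Z)^* ≅ Z/2Z; (Z/7Z)^* ≅ Z/6Z; (Z/181Z)^* ≅ Z/180Z. Hence Gal(Q(zeta_3801)/Q) ≅ Z/2Z × Z/6Z × Z/180Z.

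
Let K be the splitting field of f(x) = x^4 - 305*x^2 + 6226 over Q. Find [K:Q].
[K:Q] = 4

f factors as (x^2 - 283)(x^2 - 22); the splitting field is K = Q(sqrt(283), sqrt(22)). Since 283, 22, and 6226 are all non-squares in Q, the three subfields Q(sqrt(283)), Q(sqrt(22)), Q(sqrt(6226)) are distinct degree-2 extensions, so [K:Q] = 4 (Klein four Galois group).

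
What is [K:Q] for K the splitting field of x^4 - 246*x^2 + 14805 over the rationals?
[K:Q] = 4

f factors as (x^2 - 141)(x^2 - 105); the splitting field is K = Q(sqrt(141), sqrt(105)). Since 141, 105, and 14805 are all non-squares in Q, the three subfields Q(sqrt(141)), Q(sqrt(105)), Q(sqrt(14805)) are distinct degree-2 extensions, so [K:Q] = 4 (Klein four Galois group).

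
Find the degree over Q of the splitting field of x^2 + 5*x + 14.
[K:Q] = 2

The discriminant of x^2 + (5)*x + (14) is b^2 - 4c = 25 - (56) = -31. Since -31 is not a perfect square in Q, the polynomial is irreducible over Q. Its two roots generate a degree-2 extension, so [K:Q] = 2.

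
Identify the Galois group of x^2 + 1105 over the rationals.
Gal(K/Q) = Z/2Z (cyclic of order 2)

x^2 + 1105 is irreducible over Q since -1105 is not a rational square. The splitting field Q(sqrt(-1105)) has degree 2 over Q, and its unique nontrivial automorphism is sqrt(-1105) ↦ -sqrt(-1105). Hence Gal(Q(sqrt(-1105))/Q) = Z/2Z.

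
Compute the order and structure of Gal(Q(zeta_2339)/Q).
|Gal(Q(zeta_2339)/Q)| = phi(2339) = 2338; group ≅ (Z/2339Z)^* ≅ Z/2338Z

The n-th cyclotomic polynomial Φ_2339(x) is the minimal polynomial of zeta_2339 over Q and has degree phi(2339) = 2338. So Q(zeta_2339) is a degree-2338 Galois extension with Galois group (Z/2339Z)^*. (Z/2339Z)^* is cyclic since 2339 is an odd prime power (or 4). Hence Gal(Q(zeta_2339)/Q) ≅ Z/2338Z.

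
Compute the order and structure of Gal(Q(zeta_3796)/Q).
|Gal(Q(zeta_3796)/Q)| = phi(3796) = 1728; group ≅ (Z/3796Z)^* ≅ Z/2Z × Z/12Z × Z/72Z

The n-th cyclotomic polynomial Φ_3796(x) is the minimal polynomial of zeta_3796 over Q and has degree phi(3796) = 1728. So Q(zeta_3796) is a degree-1728 Galois extension with Galois group (Z/3796Z)^*. By CRT, (Z/3796Z)^* ≅ (Z/4Z)^* × (Z/13Z)^* × (Z/73Z)^*. Each prime-power unit group is (Z/4Z)^* ≅ Z/2Z; (Z/13Z)^* ≅ Z/12Z; (Z/73Z)^* ≅ Z/72Z. Hence Gal(Q(zeta_3796)/Q) ≅ Z/2Z × Z/12Z × Z/72Z.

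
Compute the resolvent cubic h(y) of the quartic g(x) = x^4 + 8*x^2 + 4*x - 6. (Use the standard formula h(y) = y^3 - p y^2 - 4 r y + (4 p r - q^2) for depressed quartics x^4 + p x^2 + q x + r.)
h(y) = y^3 - 8*y^2 + 24*y - 208

Identify coefficients: p = 8, q = 4, r = -6.
Plug into h(y) = y^3 - p y^2 - 4 r y + (4 p r - q^2):
  h(y) = y^3 - (8) y^2 - 4*(-6) y + (4*(8)*(-6) - (4)^2)
       = y^3 + (-8) y^2 + (24) y + (-208).
Simplifying: h(y) = y^3 - 8*y^2 + 24*y - 208.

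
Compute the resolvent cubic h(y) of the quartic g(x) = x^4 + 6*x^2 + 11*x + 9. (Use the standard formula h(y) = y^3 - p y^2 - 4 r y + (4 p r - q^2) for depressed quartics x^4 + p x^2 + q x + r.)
h(y) = y^3 - 6*y^2 - 36*y + 95

Identify coefficients: p = 6, q = 11, r = 9.
Plug into h(y) = y^3 - p y^2 - 4 r y + (4 p r - q^2):
  h(y) = y^3 - (6) y^2 - 4*(9) y + (4*(6)*(9) - (11)^2)
       = y^3 + (-6) y^2 + (-36) y + (95).
Simplifying: h(y) = y^3 - 6*y^2 - 36*y + 95.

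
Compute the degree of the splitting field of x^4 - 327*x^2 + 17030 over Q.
[K:Q] = 4

f factors as (x^2 - 262)(x^2 - 65); the splitting field is K = Q(sqrt(262), sqrt(65)). Since 262, 65, and 17030 are all non-squares in Q, the three subfields Q(sqrt(262)), Q(sqrt(65)), Q(sqrt(17030)) are distinct degree-2 extensions, so [K:Q] = 4 (Klein four Galois group).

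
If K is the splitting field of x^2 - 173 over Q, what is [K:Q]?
[K:Q] = 2

The polynomial x^2 - 173 is irreducible over Q since 173 is not a perfect square. Its splitting field is Q(sqrt(173)), which has degree 2 over Q.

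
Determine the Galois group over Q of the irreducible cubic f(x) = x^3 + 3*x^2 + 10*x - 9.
Gal(K/Q) = S_3 (symmetric group of order 6)

Compute the discriminant of x^3 + (3)*x^2 + (10)*x + (-9): Δ = -9175. Since Δ is not a rational square, the Galois group is not contained in A_3; it must be the full S_3 (irreducibility of the cubic rules out anything smaller).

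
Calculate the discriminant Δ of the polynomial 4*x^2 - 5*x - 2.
Δ = 57

For a quadratic a x^2 + b x + c the discriminant is Δ = b^2 - 4ac = (-5)^2 - 4*(4)*(-2) = 25 - (-32) = 57.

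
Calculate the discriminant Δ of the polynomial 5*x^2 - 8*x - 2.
Δ = 104

For a quadratic a x^2 + b x + c the discriminant is Δ = b^2 - 4ac = (-8)^2 - 4*(5)*(-2) = 64 - (-40) = 104.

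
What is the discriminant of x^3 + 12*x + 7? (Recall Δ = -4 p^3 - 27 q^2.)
Δ = -8235

For a depressed cubic x^3 + p x + q the discriminant is Δ = -4 p^3 - 27 q^2 = -4*(12)^3 - 27*(7)^2 = -6912 - 1323 = -8235.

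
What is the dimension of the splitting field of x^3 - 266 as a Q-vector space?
[K:Q] = 6

x^3 - 266 has one real root r = 266^(1/3) and two complex roots r*zeta_3, r*zeta_3^2 where zeta_3 = e^(2*pi*i/3). The splitting field is Q(r, zeta_3). [Q(r):Q] = 3 and [Q(zeta_3):Q] = 2 with gcd = 1, so [Q(r, zeta_3):Q] = 3 * 2 = 6.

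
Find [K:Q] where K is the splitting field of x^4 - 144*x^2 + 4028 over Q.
[K:Q] = 4

f factors as (x^2 - 38)(x^2 - 106); the splitting field is K = Q(sqrt(38), sqrt(106)). Since 38, 106, and 4028 are all non-squares in Q, the three subfields Q(sqrt(38)), Q(sqrt(106)), Q(sqrt(4028)) are distinct degree-2 extensions, so [K:Q] = 4 (Klein four Galois group).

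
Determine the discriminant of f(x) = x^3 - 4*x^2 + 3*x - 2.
Δ = -152

For x^3 + a x^2 + b x + c the discriminant is Δ = 18 a b c - 4 a^3 c + a^2 b^2 - 4 b^3 - 27 c^2.
Plug a = -4, b = 3, c = -2:
  18*(-4)*(3)*(-2) - 4*(-4)^3*(-2) + (-4)^2*(3)^2 - 4*(3)^3 - 27*(-2)^2
  = 432 + (-512) + 144 + (-108) + (-108)
  = -152.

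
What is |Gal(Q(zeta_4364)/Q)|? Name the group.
|Gal(Q(zeta_4364)/Q)| = phi(4364) = 2180; group ≅ (Z/4364Z)^* ≅ Z/2Z × Z/1090Z

The n-th cyclotomic polynomial Φ_4364(x) is the minimal polynomial of zeta_4364 over Q and has degree phi(4364) = 2180. So Q(zeta_4364) is a degree-2180 Galois extension with Galois group (Z/4364Z)^*. By CRT, (Z/4364Z)^* ≅ (Z/4Z)^* × (Z/1091Z)^*. Each prime-power unit group is (Z/4Z)^* ≅ Z/2Z; (Z/1091Z)^* ≅ Z/1090Z. Hence Gal(Q(zeta_4364)/Q) ≅ Z/2Z × Z/1090Z.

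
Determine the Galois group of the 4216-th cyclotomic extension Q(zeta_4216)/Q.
|Gal(Q(zeta_4216)/Q)| = phi(4216) = 1920; group ≅ (Z/4216Z)^* ≅ Z/2Z × Z/2Z × Z/16Z × Z/30Z

The n-th cyclotomic polynomial Φ_4216(x) is the minimal polynomial of zeta_4216 over Q and has degree phi(4216) = 1920. So Q(zeta_4216) is a degree-1920 Galois extension with Galois group (Z/4216Z)^*. By CRT, (Z/4216Z)^* ≅ (Z/8Z)^* × (Z/17Z)^* × (Z/31Z)^*. Each prime-power unit group is (Z/8Z)^* ≅ Z/2Z × Z/2Z; (Z/17Z)^* ≅ Z/16Z; (Z/31Z)^* ≅ Z/30Z. Hence Gal(Q(zeta_4216)/Q) ≅ Z/2Z × Z/2Z × Z/16Z × Z/30Z.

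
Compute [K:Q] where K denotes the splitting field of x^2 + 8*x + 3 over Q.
[K:Q] = 2

The discriminant of x^2 + (8)*x + (3) is b^2 - 4c = 64 - (12) = 52. Since 52 is not a perfect square in Q, the polynomial is irreducible over Q. Its two roots generate a degree-2 extension, so [K:Q] = 2.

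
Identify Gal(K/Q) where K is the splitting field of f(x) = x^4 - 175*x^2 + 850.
Gal(K/Q) = V_4 (Klein four-group, Z/2Z × Z/2Z)

f factors as (x^2 - 5)(x^2 - 170), so the splitting field is K = Q(sqrt(5), sqrt(170)). The elements 5, 170, 850 are all non-squares in Q, so sqrt(5) and sqrt(170) generate independent quadratic extensions. Thus [K:Q] = 4 and Gal(K/Q) is generated by the two order-2 automorphisms sqrt(5) ↦ -sqrt(5) and sqrt(170) ↦ -sqrt(170), giving V_4.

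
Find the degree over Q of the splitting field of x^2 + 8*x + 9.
[K:Q] = 2

The discriminant of x^2 + (8)*x + (9) is b^2 - 4c = 64 - (36) = 28. Since 28 is not a perfect square in Q, the polynomial is irreducible over Q. Its two roots generate a degree-2 extension, so [K:Q] = 2.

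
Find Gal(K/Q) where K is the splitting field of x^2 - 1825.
Gal(K/Q) = Z/2Z (cyclic of order 2)

x^2 - 1825 is irreducible over Q since 1825 is not a rational square. The splitting field Q(sqrt(1825)) has degree 2 over Q, and its unique nontrivial automorphism is sqrt(1825) ↦ -sqrt(1825). Hence Gal(Q(sqrt(1825))/Q) = Z/2Z.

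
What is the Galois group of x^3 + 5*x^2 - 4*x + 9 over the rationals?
Gal(K/Q) = S_3 (symmetric group of order 6)

Compute the discriminant of x^3 + (5)*x^2 + (-4)*x + (9): Δ = -9271. Since Δ is not a rational square, the Galois group is not contained in A_3; it must be the full S_3 (irreducibility of the cubic rules out anything smaller).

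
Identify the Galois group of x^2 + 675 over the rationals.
Gal(K/Q) = Z/2Z (cyclic of order 2)

x^2 + 675 is irreducible over Q since -675 is not a rational square. The splitting field Q(sqrt(-675)) has degree 2 over Q, and its unique nontrivial automorphism is sqrt(-675) ↦ -sqrt(-675). Hence Gal(Q(sqrt(-675))/Q) = Z/2Z.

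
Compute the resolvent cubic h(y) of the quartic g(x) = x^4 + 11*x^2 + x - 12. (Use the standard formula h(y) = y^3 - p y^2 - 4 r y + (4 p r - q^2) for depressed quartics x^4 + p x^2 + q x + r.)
h(y) = y^3 - 11*y^2 + 48*y - 529

Identify coefficients: p = 11, q = 1, r = -12.
Plug into h(y) = y^3 - p y^2 - 4 r y + (4 p r - q^2):
  h(y) = y^3 - (11) y^2 - 4*(-12) y + (4*(11)*(-12) - (1)^2)
       = y^3 + (-11) y^2 + (48) y + (-529).
Simplifying: h(y) = y^3 - 11*y^2 + 48*y - 529.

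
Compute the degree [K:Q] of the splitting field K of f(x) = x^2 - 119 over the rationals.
[K:Q] = 2

The polynomial x^2 - 119 is irreducible over Q since 119 is not a perfect square. Its splitting field is Q(sqrt(119)), which has degree 2 over Q.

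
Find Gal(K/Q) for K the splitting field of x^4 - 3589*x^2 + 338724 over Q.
Gal(K/Q) = Z/2Z (cyclic of order 2)

f factors as (x^2 - 3492)(x^2 - 97), so the splitting field is K = Q(sqrt(3492), sqrt(97)). The squarefree part of 3492 is 97 and the squarefree part of 97 is also 97, so sqrt(3492) and sqrt(97) are both rational multiples of sqrt(97). Hence Q(sqrt(3492)) = Q(sqrt(97)) = Q(sqrt(97)), and the splitting field collapses to a single degree-2 extension with Galois group Z/2Z.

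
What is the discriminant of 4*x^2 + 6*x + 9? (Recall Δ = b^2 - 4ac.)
Δ = -108

For a quadratic a x^2 + b x + c the discriminant is Δ = b^2 - 4ac = (6)^2 - 4*(4)*(9) = 36 - (144) = -108.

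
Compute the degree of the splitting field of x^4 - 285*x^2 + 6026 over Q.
[K:Q] = 4

f factors as (x^2 - 23)(x^2 - 262); the splitting field is K = Q(sqrt(23), sqrt(262)). Since 23, 262, and 6026 are all non-squares in Q, the three subfields Q(sqrt(23)), Q(sqrt(262)), Q(sqrt(6026)) are distinct degree-2 extensions, so [K:Q] = 4 (Klein four Galois group).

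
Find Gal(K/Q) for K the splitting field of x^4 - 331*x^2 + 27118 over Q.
Gal(K/Q) = V_4 (Klein four-group, Z/2Z × Z/2Z)

f factors as (x^2 - 182)(x^2 - 149), so the splitting field is K = Q(sqrt(182), sqrt(149)). The elements 182, 149, 27118 are all non-squares in Q, so sqrt(182) and sqrt(149) generate independent quadratic extensions. Thus [K:Q] = 4 and Gal(K/Q) is generated by the two order-2 automorphisms sqrt(182) ↦ -sqrt(182) and sqrt(149) ↦ -sqrt(149), giving V_4.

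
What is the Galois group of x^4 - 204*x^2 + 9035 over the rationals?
Gal(K/Q) = V_4 (Klein four-group, Z/2Z × Z/2Z)

f factors as (x^2 - 139)(x^2 - 65), so the splitting field is K = Q(sqrt(139), sqrt(65)). The elements 139, 65, 9035 are all non-squares in Q, so sqrt(139) and sqrt(65) generate independent quadratic extensions. Thus [K:Q] = 4 and Gal(K/Q) is generated by the two order-2 automorphisms sqrt(139) ↦ -sqrt(139) and sqrt(65) ↦ -sqrt(65), giving V_4.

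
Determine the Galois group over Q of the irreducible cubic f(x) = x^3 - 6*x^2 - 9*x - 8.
Gal(K/Q) = S_3 (symmetric group of order 6)

Compute the discriminant of x^3 + (-6)*x^2 + (-9)*x + (-8): Δ = -10584. Since Δ is not a rational square, the Galois group is not contained in A_3; it must be the full S_3 (irreducibility of the cubic rules out anything smaller).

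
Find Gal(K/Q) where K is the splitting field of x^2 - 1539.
Gal(K/Q) = Z/2Z (cyclic of order 2)

x^2 - 1539 is irreducible over Q since 1539 is not a rational square. The splitting field Q(sqrt(1539)) has degree 2 over Q, and its unique nontrivial automorphism is sqrt(1539) ↦ -sqrt(1539). Hence Gal(Q(sqrt(1539))/Q) = Z/2Z.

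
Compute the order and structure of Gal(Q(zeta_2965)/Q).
|Gal(Q(zeta_2965)/Q)| = phi(2965) = 2368; group ≅ (Z/2965Z)^* ≅ Z/4Z × Z/592Z

The n-th cyclotomic polynomial Φ_2965(x) is the minimal polynomial of zeta_2965 over Q and has degree phi(2965) = 2368. So Q(zeta_2965) is a degree-2368 Galois extension with Galois group (Z/2965Z)^*. By CRT, (Z/2965Z)^* ≅ (Z/5Z)^* × (Z/593Z)^*. Each prime-power unit group is (Z/5Z)^* ≅ Z/4Z; (Z/593Z)^* ≅ Z/592Z. Hence Gal(Q(zeta_2965)/Q) ≅ Z/4Z × Z/592Z.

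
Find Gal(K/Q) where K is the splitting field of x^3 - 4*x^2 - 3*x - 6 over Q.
Gal(K/Q) = S_3 (symmetric group of order 6)

Compute the discriminant of x^3 + (-4)*x^2 + (-3)*x + (-6): Δ = -3552. Since Δ is not a rational square, the Galois group is not contained in A_3; it must be the full S_3 (irreducibility of the cubic rules out anything smaller).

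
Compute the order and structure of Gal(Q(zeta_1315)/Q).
|Gal(Q(zeta_1315)/Q)| = phi(1315) = 1048; group ≅ (Z/1315Z)^* ≅ Z/4Z × Z/262Z

The n-th cyclotomic polynomial Φ_1315(x) is the minimal polynomial of zeta_1315 over Q and has degree phi(1315) = 1048. So Q(zeta_1315) is a degree-1048 Galois extension with Galois group (Z/1315Z)^*. By CRT, (Z/1315Z)^* ≅ (Z/5Z)^* × (Z/263Z)^*. Each prime-power unit group is (Z/5Z)^* ≅ Z/4Z; (Z/263Z)^* ≅ Z/262Z. Hence Gal(Q(zeta_1315)/Q) ≅ Z/4Z × Z/262Z.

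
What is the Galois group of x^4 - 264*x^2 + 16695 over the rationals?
Gal(K/Q) = V_4 (Klein four-group, Z/2Z × Z/2Z)

f factors as (x^2 - 159)(x^2 - 105), so the splitting field is K = Q(sqrt(159), sqrt(105)). The elements 159, 105, 16695 are all non-squares in Q, so sqrt(159) and sqrt(105) generate independent quadratic extensions. Thus [K:Q] = 4 and Gal(K/Q) is generated by the two order-2 automorphisms sqrt(159) ↦ -sqrt(159) and sqrt(105) ↦ -sqrt(105), giving V_4.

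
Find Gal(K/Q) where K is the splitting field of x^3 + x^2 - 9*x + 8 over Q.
Gal(K/Q) = S_3 (symmetric group of order 6)

Compute the discriminant of x^3 + (1)*x^2 + (-9)*x + (8): Δ = -59. Since Δ is not a rational square, the Galois group is not contained in A_3; it must be the full S_3 (irreducibility of the cubic rules out anything smaller).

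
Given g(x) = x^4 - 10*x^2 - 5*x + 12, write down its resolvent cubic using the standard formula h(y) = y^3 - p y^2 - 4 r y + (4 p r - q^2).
h(y) = y^3 + 10*y^2 - 48*y - 505

Identify coefficients: p = -10, q = -5, r = 12.
Plug into h(y) = y^3 - p y^2 - 4 r y + (4 p r - q^2):
  h(y) = y^3 - (-10) y^2 - 4*(12) y + (4*(-10)*(12) - (-5)^2)
       = y^3 + (10) y^2 + (-48) y + (-505).
Simplifying: h(y) = y^3 + 10*y^2 - 48*y - 505.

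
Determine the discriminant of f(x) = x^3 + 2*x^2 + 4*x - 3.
Δ = -771

For x^3 + a x^2 + b x + c the discriminant is Δ = 18 a b c - 4 a^3 c + a^2 b^2 - 4 b^3 - 27 c^2.
Plug a = 2, b = 4, c = -3:
  18*(2)*(4)*(-3) - 4*(2)^3*(-3) + (2)^2*(4)^2 - 4*(4)^3 - 27*(-3)^2
  = -432 + (96) + 64 + (-256) + (-243)
  = -771.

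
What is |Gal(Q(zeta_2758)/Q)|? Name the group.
|Gal(Q(zeta_2758)/Q)| = phi(2758) = 1176; group ≅ (Z/2758Z)^* ≅ Z/6Z × Z/196Z

The n-th cyclotomic polynomial Φ_2758(x) is the minimal polynomial of zeta_2758 over Q and has degree phi(2758) = 1176. So Q(zeta_2758) is a degree-1176 Galois extension with Galois group (Z/2758Z)^*. By CRT, (Z/2758Z)^* ≅ (Z/2Z)^* × (Z/7Z)^* × (Z/197Z)^*. Each prime-power unit group is (Z/2Z)^* ≅ trivial group (order 1); (Z/7Z)^* ≅ Z/6Z; (Z/197Z)^* ≅ Z/196Z. Hence Gal(Q(zeta_2758)/Q) ≅ Z/6Z × Z/196Z.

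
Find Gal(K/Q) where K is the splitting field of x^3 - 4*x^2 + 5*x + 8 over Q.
Gal(K/Q) = S_3 (symmetric group of order 6)

Compute the discriminant of x^3 + (-4)*x^2 + (5)*x + (8): Δ = -2660. Since Δ is not a rational square, the Galois group is not contained in A_3; it must be the full S_3 (irreducibility of the cubic rules out anything smaller).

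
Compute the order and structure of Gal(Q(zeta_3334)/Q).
|Gal(Q(zeta_3334)/Q)| = phi(3334) = 1666; group ≅ (Z/3334Z)^* ≅ Z/1666Z

The n-th cyclotomic polynomial Φ_3334(x) is the minimal polynomial of zeta_3334 over Q and has degree phi(3334) = 1666. So Q(zeta_3334) is a degree-1666 Galois extension with Galois group (Z/3334Z)^*. By CRT, (Z/3334Z)^* ≅ (Z/2Z)^* × (Z/1667Z)^*. Each prime-power unit group is (Z/2Z)^* ≅ trivial group (order 1); (Z/1667Z)^* ≅ Z/1666Z. Hence Gal(Q(zeta_3334)/Q) ≅ Z/1666Z.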